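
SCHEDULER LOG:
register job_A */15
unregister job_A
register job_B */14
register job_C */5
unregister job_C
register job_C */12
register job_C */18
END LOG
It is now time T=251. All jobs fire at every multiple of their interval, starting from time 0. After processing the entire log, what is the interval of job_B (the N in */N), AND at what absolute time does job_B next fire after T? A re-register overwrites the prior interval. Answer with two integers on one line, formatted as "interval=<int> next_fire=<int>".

Op 1: register job_A */15 -> active={job_A:*/15}
Op 2: unregister job_A -> active={}
Op 3: register job_B */14 -> active={job_B:*/14}
Op 4: register job_C */5 -> active={job_B:*/14, job_C:*/5}
Op 5: unregister job_C -> active={job_B:*/14}
Op 6: register job_C */12 -> active={job_B:*/14, job_C:*/12}
Op 7: register job_C */18 -> active={job_B:*/14, job_C:*/18}
Final interval of job_B = 14
Next fire of job_B after T=251: (251//14+1)*14 = 252

Answer: interval=14 next_fire=252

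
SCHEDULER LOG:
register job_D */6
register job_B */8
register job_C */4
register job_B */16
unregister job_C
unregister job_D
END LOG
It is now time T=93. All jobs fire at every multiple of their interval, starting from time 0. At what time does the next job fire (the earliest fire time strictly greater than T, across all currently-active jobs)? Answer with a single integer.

Answer: 96

Derivation:
Op 1: register job_D */6 -> active={job_D:*/6}
Op 2: register job_B */8 -> active={job_B:*/8, job_D:*/6}
Op 3: register job_C */4 -> active={job_B:*/8, job_C:*/4, job_D:*/6}
Op 4: register job_B */16 -> active={job_B:*/16, job_C:*/4, job_D:*/6}
Op 5: unregister job_C -> active={job_B:*/16, job_D:*/6}
Op 6: unregister job_D -> active={job_B:*/16}
  job_B: interval 16, next fire after T=93 is 96
Earliest fire time = 96 (job job_B)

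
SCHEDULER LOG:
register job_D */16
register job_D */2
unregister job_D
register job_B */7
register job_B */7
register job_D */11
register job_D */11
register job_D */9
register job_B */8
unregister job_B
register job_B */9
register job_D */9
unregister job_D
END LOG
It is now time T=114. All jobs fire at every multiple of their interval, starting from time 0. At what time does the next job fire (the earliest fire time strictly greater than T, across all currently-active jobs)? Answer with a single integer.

Answer: 117

Derivation:
Op 1: register job_D */16 -> active={job_D:*/16}
Op 2: register job_D */2 -> active={job_D:*/2}
Op 3: unregister job_D -> active={}
Op 4: register job_B */7 -> active={job_B:*/7}
Op 5: register job_B */7 -> active={job_B:*/7}
Op 6: register job_D */11 -> active={job_B:*/7, job_D:*/11}
Op 7: register job_D */11 -> active={job_B:*/7, job_D:*/11}
Op 8: register job_D */9 -> active={job_B:*/7, job_D:*/9}
Op 9: register job_B */8 -> active={job_B:*/8, job_D:*/9}
Op 10: unregister job_B -> active={job_D:*/9}
Op 11: register job_B */9 -> active={job_B:*/9, job_D:*/9}
Op 12: register job_D */9 -> active={job_B:*/9, job_D:*/9}
Op 13: unregister job_D -> active={job_B:*/9}
  job_B: interval 9, next fire after T=114 is 117
Earliest fire time = 117 (job job_B)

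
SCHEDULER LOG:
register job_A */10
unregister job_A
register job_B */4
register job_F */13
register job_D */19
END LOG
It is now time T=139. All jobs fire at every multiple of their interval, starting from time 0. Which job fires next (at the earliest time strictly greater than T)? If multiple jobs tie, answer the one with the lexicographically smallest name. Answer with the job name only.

Answer: job_B

Derivation:
Op 1: register job_A */10 -> active={job_A:*/10}
Op 2: unregister job_A -> active={}
Op 3: register job_B */4 -> active={job_B:*/4}
Op 4: register job_F */13 -> active={job_B:*/4, job_F:*/13}
Op 5: register job_D */19 -> active={job_B:*/4, job_D:*/19, job_F:*/13}
  job_B: interval 4, next fire after T=139 is 140
  job_D: interval 19, next fire after T=139 is 152
  job_F: interval 13, next fire after T=139 is 143
Earliest = 140, winner (lex tiebreak) = job_B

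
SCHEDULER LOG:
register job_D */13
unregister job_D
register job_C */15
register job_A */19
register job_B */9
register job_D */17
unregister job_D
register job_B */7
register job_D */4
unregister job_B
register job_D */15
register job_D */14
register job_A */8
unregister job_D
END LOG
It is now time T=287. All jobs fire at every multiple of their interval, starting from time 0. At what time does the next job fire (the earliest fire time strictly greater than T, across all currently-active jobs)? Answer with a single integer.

Answer: 288

Derivation:
Op 1: register job_D */13 -> active={job_D:*/13}
Op 2: unregister job_D -> active={}
Op 3: register job_C */15 -> active={job_C:*/15}
Op 4: register job_A */19 -> active={job_A:*/19, job_C:*/15}
Op 5: register job_B */9 -> active={job_A:*/19, job_B:*/9, job_C:*/15}
Op 6: register job_D */17 -> active={job_A:*/19, job_B:*/9, job_C:*/15, job_D:*/17}
Op 7: unregister job_D -> active={job_A:*/19, job_B:*/9, job_C:*/15}
Op 8: register job_B */7 -> active={job_A:*/19, job_B:*/7, job_C:*/15}
Op 9: register job_D */4 -> active={job_A:*/19, job_B:*/7, job_C:*/15, job_D:*/4}
Op 10: unregister job_B -> active={job_A:*/19, job_C:*/15, job_D:*/4}
Op 11: register job_D */15 -> active={job_A:*/19, job_C:*/15, job_D:*/15}
Op 12: register job_D */14 -> active={job_A:*/19, job_C:*/15, job_D:*/14}
Op 13: register job_A */8 -> active={job_A:*/8, job_C:*/15, job_D:*/14}
Op 14: unregister job_D -> active={job_A:*/8, job_C:*/15}
  job_A: interval 8, next fire after T=287 is 288
  job_C: interval 15, next fire after T=287 is 300
Earliest fire time = 288 (job job_A)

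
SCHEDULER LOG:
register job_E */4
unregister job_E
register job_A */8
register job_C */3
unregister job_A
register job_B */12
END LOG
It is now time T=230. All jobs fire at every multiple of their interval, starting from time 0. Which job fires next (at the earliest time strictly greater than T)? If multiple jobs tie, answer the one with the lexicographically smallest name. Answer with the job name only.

Op 1: register job_E */4 -> active={job_E:*/4}
Op 2: unregister job_E -> active={}
Op 3: register job_A */8 -> active={job_A:*/8}
Op 4: register job_C */3 -> active={job_A:*/8, job_C:*/3}
Op 5: unregister job_A -> active={job_C:*/3}
Op 6: register job_B */12 -> active={job_B:*/12, job_C:*/3}
  job_B: interval 12, next fire after T=230 is 240
  job_C: interval 3, next fire after T=230 is 231
Earliest = 231, winner (lex tiebreak) = job_C

Answer: job_C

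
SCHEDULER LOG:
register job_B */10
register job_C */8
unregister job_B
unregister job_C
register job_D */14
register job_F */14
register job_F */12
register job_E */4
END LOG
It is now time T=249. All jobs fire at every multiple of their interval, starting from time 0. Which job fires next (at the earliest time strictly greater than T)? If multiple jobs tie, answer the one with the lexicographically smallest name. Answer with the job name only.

Op 1: register job_B */10 -> active={job_B:*/10}
Op 2: register job_C */8 -> active={job_B:*/10, job_C:*/8}
Op 3: unregister job_B -> active={job_C:*/8}
Op 4: unregister job_C -> active={}
Op 5: register job_D */14 -> active={job_D:*/14}
Op 6: register job_F */14 -> active={job_D:*/14, job_F:*/14}
Op 7: register job_F */12 -> active={job_D:*/14, job_F:*/12}
Op 8: register job_E */4 -> active={job_D:*/14, job_E:*/4, job_F:*/12}
  job_D: interval 14, next fire after T=249 is 252
  job_E: interval 4, next fire after T=249 is 252
  job_F: interval 12, next fire after T=249 is 252
Earliest = 252, winner (lex tiebreak) = job_D

Answer: job_D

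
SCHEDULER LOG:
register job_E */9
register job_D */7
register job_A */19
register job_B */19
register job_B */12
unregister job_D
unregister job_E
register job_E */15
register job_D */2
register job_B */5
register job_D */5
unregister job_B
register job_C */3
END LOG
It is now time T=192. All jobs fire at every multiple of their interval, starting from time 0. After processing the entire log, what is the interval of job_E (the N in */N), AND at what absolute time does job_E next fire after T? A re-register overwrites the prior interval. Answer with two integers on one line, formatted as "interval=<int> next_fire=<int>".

Answer: interval=15 next_fire=195

Derivation:
Op 1: register job_E */9 -> active={job_E:*/9}
Op 2: register job_D */7 -> active={job_D:*/7, job_E:*/9}
Op 3: register job_A */19 -> active={job_A:*/19, job_D:*/7, job_E:*/9}
Op 4: register job_B */19 -> active={job_A:*/19, job_B:*/19, job_D:*/7, job_E:*/9}
Op 5: register job_B */12 -> active={job_A:*/19, job_B:*/12, job_D:*/7, job_E:*/9}
Op 6: unregister job_D -> active={job_A:*/19, job_B:*/12, job_E:*/9}
Op 7: unregister job_E -> active={job_A:*/19, job_B:*/12}
Op 8: register job_E */15 -> active={job_A:*/19, job_B:*/12, job_E:*/15}
Op 9: register job_D */2 -> active={job_A:*/19, job_B:*/12, job_D:*/2, job_E:*/15}
Op 10: register job_B */5 -> active={job_A:*/19, job_B:*/5, job_D:*/2, job_E:*/15}
Op 11: register job_D */5 -> active={job_A:*/19, job_B:*/5, job_D:*/5, job_E:*/15}
Op 12: unregister job_B -> active={job_A:*/19, job_D:*/5, job_E:*/15}
Op 13: register job_C */3 -> active={job_A:*/19, job_C:*/3, job_D:*/5, job_E:*/15}
Final interval of job_E = 15
Next fire of job_E after T=192: (192//15+1)*15 = 195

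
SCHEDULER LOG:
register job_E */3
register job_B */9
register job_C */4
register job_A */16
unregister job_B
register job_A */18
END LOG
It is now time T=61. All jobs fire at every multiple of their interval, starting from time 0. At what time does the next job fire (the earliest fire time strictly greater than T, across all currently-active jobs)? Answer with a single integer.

Answer: 63

Derivation:
Op 1: register job_E */3 -> active={job_E:*/3}
Op 2: register job_B */9 -> active={job_B:*/9, job_E:*/3}
Op 3: register job_C */4 -> active={job_B:*/9, job_C:*/4, job_E:*/3}
Op 4: register job_A */16 -> active={job_A:*/16, job_B:*/9, job_C:*/4, job_E:*/3}
Op 5: unregister job_B -> active={job_A:*/16, job_C:*/4, job_E:*/3}
Op 6: register job_A */18 -> active={job_A:*/18, job_C:*/4, job_E:*/3}
  job_A: interval 18, next fire after T=61 is 72
  job_C: interval 4, next fire after T=61 is 64
  job_E: interval 3, next fire after T=61 is 63
Earliest fire time = 63 (job job_E)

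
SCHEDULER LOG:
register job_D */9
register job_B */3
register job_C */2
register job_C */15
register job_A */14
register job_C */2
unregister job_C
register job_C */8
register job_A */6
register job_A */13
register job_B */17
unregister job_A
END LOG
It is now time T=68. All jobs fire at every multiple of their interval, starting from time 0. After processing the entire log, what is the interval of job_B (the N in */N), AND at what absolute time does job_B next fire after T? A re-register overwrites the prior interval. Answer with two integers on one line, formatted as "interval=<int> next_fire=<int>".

Op 1: register job_D */9 -> active={job_D:*/9}
Op 2: register job_B */3 -> active={job_B:*/3, job_D:*/9}
Op 3: register job_C */2 -> active={job_B:*/3, job_C:*/2, job_D:*/9}
Op 4: register job_C */15 -> active={job_B:*/3, job_C:*/15, job_D:*/9}
Op 5: register job_A */14 -> active={job_A:*/14, job_B:*/3, job_C:*/15, job_D:*/9}
Op 6: register job_C */2 -> active={job_A:*/14, job_B:*/3, job_C:*/2, job_D:*/9}
Op 7: unregister job_C -> active={job_A:*/14, job_B:*/3, job_D:*/9}
Op 8: register job_C */8 -> active={job_A:*/14, job_B:*/3, job_C:*/8, job_D:*/9}
Op 9: register job_A */6 -> active={job_A:*/6, job_B:*/3, job_C:*/8, job_D:*/9}
Op 10: register job_A */13 -> active={job_A:*/13, job_B:*/3, job_C:*/8, job_D:*/9}
Op 11: register job_B */17 -> active={job_A:*/13, job_B:*/17, job_C:*/8, job_D:*/9}
Op 12: unregister job_A -> active={job_B:*/17, job_C:*/8, job_D:*/9}
Final interval of job_B = 17
Next fire of job_B after T=68: (68//17+1)*17 = 85

Answer: interval=17 next_fire=85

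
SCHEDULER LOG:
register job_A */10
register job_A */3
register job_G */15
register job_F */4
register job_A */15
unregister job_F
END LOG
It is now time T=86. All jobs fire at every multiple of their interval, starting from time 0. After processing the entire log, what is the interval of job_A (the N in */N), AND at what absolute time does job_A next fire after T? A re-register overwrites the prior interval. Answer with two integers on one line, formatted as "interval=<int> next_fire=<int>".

Answer: interval=15 next_fire=90

Derivation:
Op 1: register job_A */10 -> active={job_A:*/10}
Op 2: register job_A */3 -> active={job_A:*/3}
Op 3: register job_G */15 -> active={job_A:*/3, job_G:*/15}
Op 4: register job_F */4 -> active={job_A:*/3, job_F:*/4, job_G:*/15}
Op 5: register job_A */15 -> active={job_A:*/15, job_F:*/4, job_G:*/15}
Op 6: unregister job_F -> active={job_A:*/15, job_G:*/15}
Final interval of job_A = 15
Next fire of job_A after T=86: (86//15+1)*15 = 90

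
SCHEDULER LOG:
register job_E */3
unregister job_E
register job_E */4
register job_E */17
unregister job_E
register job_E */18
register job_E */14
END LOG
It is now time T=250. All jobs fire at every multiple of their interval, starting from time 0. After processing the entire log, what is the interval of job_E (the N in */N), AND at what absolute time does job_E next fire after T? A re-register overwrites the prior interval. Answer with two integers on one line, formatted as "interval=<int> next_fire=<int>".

Op 1: register job_E */3 -> active={job_E:*/3}
Op 2: unregister job_E -> active={}
Op 3: register job_E */4 -> active={job_E:*/4}
Op 4: register job_E */17 -> active={job_E:*/17}
Op 5: unregister job_E -> active={}
Op 6: register job_E */18 -> active={job_E:*/18}
Op 7: register job_E */14 -> active={job_E:*/14}
Final interval of job_E = 14
Next fire of job_E after T=250: (250//14+1)*14 = 252

Answer: interval=14 next_fire=252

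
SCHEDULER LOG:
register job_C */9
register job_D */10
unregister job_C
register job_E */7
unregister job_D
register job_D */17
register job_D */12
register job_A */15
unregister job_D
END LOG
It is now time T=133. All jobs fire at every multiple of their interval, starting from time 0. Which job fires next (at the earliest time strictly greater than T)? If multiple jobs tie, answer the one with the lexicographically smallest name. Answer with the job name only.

Op 1: register job_C */9 -> active={job_C:*/9}
Op 2: register job_D */10 -> active={job_C:*/9, job_D:*/10}
Op 3: unregister job_C -> active={job_D:*/10}
Op 4: register job_E */7 -> active={job_D:*/10, job_E:*/7}
Op 5: unregister job_D -> active={job_E:*/7}
Op 6: register job_D */17 -> active={job_D:*/17, job_E:*/7}
Op 7: register job_D */12 -> active={job_D:*/12, job_E:*/7}
Op 8: register job_A */15 -> active={job_A:*/15, job_D:*/12, job_E:*/7}
Op 9: unregister job_D -> active={job_A:*/15, job_E:*/7}
  job_A: interval 15, next fire after T=133 is 135
  job_E: interval 7, next fire after T=133 is 140
Earliest = 135, winner (lex tiebreak) = job_A

Answer: job_A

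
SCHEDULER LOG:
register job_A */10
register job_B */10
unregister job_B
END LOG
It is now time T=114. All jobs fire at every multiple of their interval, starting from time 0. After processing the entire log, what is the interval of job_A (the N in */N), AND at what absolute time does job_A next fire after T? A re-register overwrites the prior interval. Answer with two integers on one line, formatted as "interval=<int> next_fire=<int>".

Op 1: register job_A */10 -> active={job_A:*/10}
Op 2: register job_B */10 -> active={job_A:*/10, job_B:*/10}
Op 3: unregister job_B -> active={job_A:*/10}
Final interval of job_A = 10
Next fire of job_A after T=114: (114//10+1)*10 = 120

Answer: interval=10 next_fire=120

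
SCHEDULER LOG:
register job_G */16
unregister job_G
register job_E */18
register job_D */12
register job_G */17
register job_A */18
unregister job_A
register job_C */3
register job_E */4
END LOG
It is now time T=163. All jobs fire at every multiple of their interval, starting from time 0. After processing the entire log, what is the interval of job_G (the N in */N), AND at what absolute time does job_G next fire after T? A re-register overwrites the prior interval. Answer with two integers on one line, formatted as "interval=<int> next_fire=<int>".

Answer: interval=17 next_fire=170

Derivation:
Op 1: register job_G */16 -> active={job_G:*/16}
Op 2: unregister job_G -> active={}
Op 3: register job_E */18 -> active={job_E:*/18}
Op 4: register job_D */12 -> active={job_D:*/12, job_E:*/18}
Op 5: register job_G */17 -> active={job_D:*/12, job_E:*/18, job_G:*/17}
Op 6: register job_A */18 -> active={job_A:*/18, job_D:*/12, job_E:*/18, job_G:*/17}
Op 7: unregister job_A -> active={job_D:*/12, job_E:*/18, job_G:*/17}
Op 8: register job_C */3 -> active={job_C:*/3, job_D:*/12, job_E:*/18, job_G:*/17}
Op 9: register job_E */4 -> active={job_C:*/3, job_D:*/12, job_E:*/4, job_G:*/17}
Final interval of job_G = 17
Next fire of job_G after T=163: (163//17+1)*17 = 170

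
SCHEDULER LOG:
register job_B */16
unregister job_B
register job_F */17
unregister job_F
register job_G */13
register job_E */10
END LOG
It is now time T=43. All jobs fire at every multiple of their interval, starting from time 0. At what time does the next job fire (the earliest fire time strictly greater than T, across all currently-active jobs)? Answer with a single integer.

Op 1: register job_B */16 -> active={job_B:*/16}
Op 2: unregister job_B -> active={}
Op 3: register job_F */17 -> active={job_F:*/17}
Op 4: unregister job_F -> active={}
Op 5: register job_G */13 -> active={job_G:*/13}
Op 6: register job_E */10 -> active={job_E:*/10, job_G:*/13}
  job_E: interval 10, next fire after T=43 is 50
  job_G: interval 13, next fire after T=43 is 52
Earliest fire time = 50 (job job_E)

Answer: 50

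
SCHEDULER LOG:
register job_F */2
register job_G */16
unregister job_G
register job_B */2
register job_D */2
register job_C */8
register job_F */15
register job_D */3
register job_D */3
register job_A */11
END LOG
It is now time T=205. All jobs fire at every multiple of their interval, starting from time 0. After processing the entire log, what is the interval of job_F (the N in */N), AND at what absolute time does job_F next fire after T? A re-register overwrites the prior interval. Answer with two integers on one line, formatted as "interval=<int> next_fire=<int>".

Answer: interval=15 next_fire=210

Derivation:
Op 1: register job_F */2 -> active={job_F:*/2}
Op 2: register job_G */16 -> active={job_F:*/2, job_G:*/16}
Op 3: unregister job_G -> active={job_F:*/2}
Op 4: register job_B */2 -> active={job_B:*/2, job_F:*/2}
Op 5: register job_D */2 -> active={job_B:*/2, job_D:*/2, job_F:*/2}
Op 6: register job_C */8 -> active={job_B:*/2, job_C:*/8, job_D:*/2, job_F:*/2}
Op 7: register job_F */15 -> active={job_B:*/2, job_C:*/8, job_D:*/2, job_F:*/15}
Op 8: register job_D */3 -> active={job_B:*/2, job_C:*/8, job_D:*/3, job_F:*/15}
Op 9: register job_D */3 -> active={job_B:*/2, job_C:*/8, job_D:*/3, job_F:*/15}
Op 10: register job_A */11 -> active={job_A:*/11, job_B:*/2, job_C:*/8, job_D:*/3, job_F:*/15}
Final interval of job_F = 15
Next fire of job_F after T=205: (205//15+1)*15 = 210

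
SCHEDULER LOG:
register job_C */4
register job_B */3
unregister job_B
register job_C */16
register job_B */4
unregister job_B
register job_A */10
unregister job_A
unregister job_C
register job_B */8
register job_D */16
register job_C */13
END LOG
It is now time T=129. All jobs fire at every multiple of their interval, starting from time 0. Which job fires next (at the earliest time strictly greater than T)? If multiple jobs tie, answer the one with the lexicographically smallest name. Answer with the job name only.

Answer: job_C

Derivation:
Op 1: register job_C */4 -> active={job_C:*/4}
Op 2: register job_B */3 -> active={job_B:*/3, job_C:*/4}
Op 3: unregister job_B -> active={job_C:*/4}
Op 4: register job_C */16 -> active={job_C:*/16}
Op 5: register job_B */4 -> active={job_B:*/4, job_C:*/16}
Op 6: unregister job_B -> active={job_C:*/16}
Op 7: register job_A */10 -> active={job_A:*/10, job_C:*/16}
Op 8: unregister job_A -> active={job_C:*/16}
Op 9: unregister job_C -> active={}
Op 10: register job_B */8 -> active={job_B:*/8}
Op 11: register job_D */16 -> active={job_B:*/8, job_D:*/16}
Op 12: register job_C */13 -> active={job_B:*/8, job_C:*/13, job_D:*/16}
  job_B: interval 8, next fire after T=129 is 136
  job_C: interval 13, next fire after T=129 is 130
  job_D: interval 16, next fire after T=129 is 144
Earliest = 130, winner (lex tiebreak) = job_C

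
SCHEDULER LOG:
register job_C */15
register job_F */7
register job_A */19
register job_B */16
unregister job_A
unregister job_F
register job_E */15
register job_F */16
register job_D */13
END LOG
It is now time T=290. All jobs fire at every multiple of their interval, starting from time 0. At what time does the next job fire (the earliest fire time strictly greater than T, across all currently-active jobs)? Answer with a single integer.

Answer: 299

Derivation:
Op 1: register job_C */15 -> active={job_C:*/15}
Op 2: register job_F */7 -> active={job_C:*/15, job_F:*/7}
Op 3: register job_A */19 -> active={job_A:*/19, job_C:*/15, job_F:*/7}
Op 4: register job_B */16 -> active={job_A:*/19, job_B:*/16, job_C:*/15, job_F:*/7}
Op 5: unregister job_A -> active={job_B:*/16, job_C:*/15, job_F:*/7}
Op 6: unregister job_F -> active={job_B:*/16, job_C:*/15}
Op 7: register job_E */15 -> active={job_B:*/16, job_C:*/15, job_E:*/15}
Op 8: register job_F */16 -> active={job_B:*/16, job_C:*/15, job_E:*/15, job_F:*/16}
Op 9: register job_D */13 -> active={job_B:*/16, job_C:*/15, job_D:*/13, job_E:*/15, job_F:*/16}
  job_B: interval 16, next fire after T=290 is 304
  job_C: interval 15, next fire after T=290 is 300
  job_D: interval 13, next fire after T=290 is 299
  job_E: interval 15, next fire after T=290 is 300
  job_F: interval 16, next fire after T=290 is 304
Earliest fire time = 299 (job job_D)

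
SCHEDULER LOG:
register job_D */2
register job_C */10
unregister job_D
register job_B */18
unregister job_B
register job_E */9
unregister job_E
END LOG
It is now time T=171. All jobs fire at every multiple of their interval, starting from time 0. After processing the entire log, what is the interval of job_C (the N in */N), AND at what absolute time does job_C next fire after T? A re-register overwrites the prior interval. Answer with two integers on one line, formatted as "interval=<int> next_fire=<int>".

Op 1: register job_D */2 -> active={job_D:*/2}
Op 2: register job_C */10 -> active={job_C:*/10, job_D:*/2}
Op 3: unregister job_D -> active={job_C:*/10}
Op 4: register job_B */18 -> active={job_B:*/18, job_C:*/10}
Op 5: unregister job_B -> active={job_C:*/10}
Op 6: register job_E */9 -> active={job_C:*/10, job_E:*/9}
Op 7: unregister job_E -> active={job_C:*/10}
Final interval of job_C = 10
Next fire of job_C after T=171: (171//10+1)*10 = 180

Answer: interval=10 next_fire=180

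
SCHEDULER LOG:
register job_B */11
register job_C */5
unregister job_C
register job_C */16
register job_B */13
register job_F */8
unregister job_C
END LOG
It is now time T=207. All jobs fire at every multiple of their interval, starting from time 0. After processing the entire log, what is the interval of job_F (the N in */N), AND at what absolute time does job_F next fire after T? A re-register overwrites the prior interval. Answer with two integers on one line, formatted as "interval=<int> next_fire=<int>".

Op 1: register job_B */11 -> active={job_B:*/11}
Op 2: register job_C */5 -> active={job_B:*/11, job_C:*/5}
Op 3: unregister job_C -> active={job_B:*/11}
Op 4: register job_C */16 -> active={job_B:*/11, job_C:*/16}
Op 5: register job_B */13 -> active={job_B:*/13, job_C:*/16}
Op 6: register job_F */8 -> active={job_B:*/13, job_C:*/16, job_F:*/8}
Op 7: unregister job_C -> active={job_B:*/13, job_F:*/8}
Final interval of job_F = 8
Next fire of job_F after T=207: (207//8+1)*8 = 208

Answer: interval=8 next_fire=208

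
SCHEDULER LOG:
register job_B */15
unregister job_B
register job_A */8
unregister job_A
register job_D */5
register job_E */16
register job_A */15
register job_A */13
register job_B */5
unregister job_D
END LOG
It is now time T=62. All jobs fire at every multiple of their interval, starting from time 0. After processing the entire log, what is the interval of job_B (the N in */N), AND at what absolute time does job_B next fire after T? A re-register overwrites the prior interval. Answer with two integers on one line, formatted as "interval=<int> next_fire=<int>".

Answer: interval=5 next_fire=65

Derivation:
Op 1: register job_B */15 -> active={job_B:*/15}
Op 2: unregister job_B -> active={}
Op 3: register job_A */8 -> active={job_A:*/8}
Op 4: unregister job_A -> active={}
Op 5: register job_D */5 -> active={job_D:*/5}
Op 6: register job_E */16 -> active={job_D:*/5, job_E:*/16}
Op 7: register job_A */15 -> active={job_A:*/15, job_D:*/5, job_E:*/16}
Op 8: register job_A */13 -> active={job_A:*/13, job_D:*/5, job_E:*/16}
Op 9: register job_B */5 -> active={job_A:*/13, job_B:*/5, job_D:*/5, job_E:*/16}
Op 10: unregister job_D -> active={job_A:*/13, job_B:*/5, job_E:*/16}
Final interval of job_B = 5
Next fire of job_B after T=62: (62//5+1)*5 = 65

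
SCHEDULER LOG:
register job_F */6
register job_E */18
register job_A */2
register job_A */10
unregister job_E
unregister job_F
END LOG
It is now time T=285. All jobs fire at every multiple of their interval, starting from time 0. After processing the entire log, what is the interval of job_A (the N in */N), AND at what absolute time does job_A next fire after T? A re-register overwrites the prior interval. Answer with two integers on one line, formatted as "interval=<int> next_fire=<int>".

Answer: interval=10 next_fire=290

Derivation:
Op 1: register job_F */6 -> active={job_F:*/6}
Op 2: register job_E */18 -> active={job_E:*/18, job_F:*/6}
Op 3: register job_A */2 -> active={job_A:*/2, job_E:*/18, job_F:*/6}
Op 4: register job_A */10 -> active={job_A:*/10, job_E:*/18, job_F:*/6}
Op 5: unregister job_E -> active={job_A:*/10, job_F:*/6}
Op 6: unregister job_F -> active={job_A:*/10}
Final interval of job_A = 10
Next fire of job_A after T=285: (285//10+1)*10 = 290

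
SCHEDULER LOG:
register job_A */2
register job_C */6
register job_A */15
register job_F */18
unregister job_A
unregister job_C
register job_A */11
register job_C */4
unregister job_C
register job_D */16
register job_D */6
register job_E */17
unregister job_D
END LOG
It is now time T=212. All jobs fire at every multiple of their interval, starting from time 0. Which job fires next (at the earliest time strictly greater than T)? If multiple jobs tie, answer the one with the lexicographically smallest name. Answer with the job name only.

Answer: job_F

Derivation:
Op 1: register job_A */2 -> active={job_A:*/2}
Op 2: register job_C */6 -> active={job_A:*/2, job_C:*/6}
Op 3: register job_A */15 -> active={job_A:*/15, job_C:*/6}
Op 4: register job_F */18 -> active={job_A:*/15, job_C:*/6, job_F:*/18}
Op 5: unregister job_A -> active={job_C:*/6, job_F:*/18}
Op 6: unregister job_C -> active={job_F:*/18}
Op 7: register job_A */11 -> active={job_A:*/11, job_F:*/18}
Op 8: register job_C */4 -> active={job_A:*/11, job_C:*/4, job_F:*/18}
Op 9: unregister job_C -> active={job_A:*/11, job_F:*/18}
Op 10: register job_D */16 -> active={job_A:*/11, job_D:*/16, job_F:*/18}
Op 11: register job_D */6 -> active={job_A:*/11, job_D:*/6, job_F:*/18}
Op 12: register job_E */17 -> active={job_A:*/11, job_D:*/6, job_E:*/17, job_F:*/18}
Op 13: unregister job_D -> active={job_A:*/11, job_E:*/17, job_F:*/18}
  job_A: interval 11, next fire after T=212 is 220
  job_E: interval 17, next fire after T=212 is 221
  job_F: interval 18, next fire after T=212 is 216
Earliest = 216, winner (lex tiebreak) = job_F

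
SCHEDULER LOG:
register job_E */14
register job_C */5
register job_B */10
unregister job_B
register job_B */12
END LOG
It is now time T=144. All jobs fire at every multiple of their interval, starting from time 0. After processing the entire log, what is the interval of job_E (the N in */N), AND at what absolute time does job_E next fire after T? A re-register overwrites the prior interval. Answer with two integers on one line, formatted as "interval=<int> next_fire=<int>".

Answer: interval=14 next_fire=154

Derivation:
Op 1: register job_E */14 -> active={job_E:*/14}
Op 2: register job_C */5 -> active={job_C:*/5, job_E:*/14}
Op 3: register job_B */10 -> active={job_B:*/10, job_C:*/5, job_E:*/14}
Op 4: unregister job_B -> active={job_C:*/5, job_E:*/14}
Op 5: register job_B */12 -> active={job_B:*/12, job_C:*/5, job_E:*/14}
Final interval of job_E = 14
Next fire of job_E after T=144: (144//14+1)*14 = 154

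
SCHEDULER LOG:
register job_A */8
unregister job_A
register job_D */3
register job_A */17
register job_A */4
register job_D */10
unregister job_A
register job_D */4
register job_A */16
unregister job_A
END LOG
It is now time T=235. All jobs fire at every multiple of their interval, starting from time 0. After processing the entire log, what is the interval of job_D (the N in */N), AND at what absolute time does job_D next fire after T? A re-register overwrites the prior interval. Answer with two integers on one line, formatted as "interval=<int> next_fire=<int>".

Answer: interval=4 next_fire=236

Derivation:
Op 1: register job_A */8 -> active={job_A:*/8}
Op 2: unregister job_A -> active={}
Op 3: register job_D */3 -> active={job_D:*/3}
Op 4: register job_A */17 -> active={job_A:*/17, job_D:*/3}
Op 5: register job_A */4 -> active={job_A:*/4, job_D:*/3}
Op 6: register job_D */10 -> active={job_A:*/4, job_D:*/10}
Op 7: unregister job_A -> active={job_D:*/10}
Op 8: register job_D */4 -> active={job_D:*/4}
Op 9: register job_A */16 -> active={job_A:*/16, job_D:*/4}
Op 10: unregister job_A -> active={job_D:*/4}
Final interval of job_D = 4
Next fire of job_D after T=235: (235//4+1)*4 = 236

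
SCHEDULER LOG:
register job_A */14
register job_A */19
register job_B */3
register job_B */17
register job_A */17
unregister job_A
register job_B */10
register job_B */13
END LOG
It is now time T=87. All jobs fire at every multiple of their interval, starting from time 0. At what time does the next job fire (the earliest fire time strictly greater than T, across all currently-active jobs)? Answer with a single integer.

Op 1: register job_A */14 -> active={job_A:*/14}
Op 2: register job_A */19 -> active={job_A:*/19}
Op 3: register job_B */3 -> active={job_A:*/19, job_B:*/3}
Op 4: register job_B */17 -> active={job_A:*/19, job_B:*/17}
Op 5: register job_A */17 -> active={job_A:*/17, job_B:*/17}
Op 6: unregister job_A -> active={job_B:*/17}
Op 7: register job_B */10 -> active={job_B:*/10}
Op 8: register job_B */13 -> active={job_B:*/13}
  job_B: interval 13, next fire after T=87 is 91
Earliest fire time = 91 (job job_B)

Answer: 91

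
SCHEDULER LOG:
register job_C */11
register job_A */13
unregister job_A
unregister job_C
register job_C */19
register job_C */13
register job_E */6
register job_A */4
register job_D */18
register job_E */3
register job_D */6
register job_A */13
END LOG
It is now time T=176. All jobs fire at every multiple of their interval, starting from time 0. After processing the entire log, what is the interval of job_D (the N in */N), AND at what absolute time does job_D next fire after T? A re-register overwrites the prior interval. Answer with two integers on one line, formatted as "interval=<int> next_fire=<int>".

Answer: interval=6 next_fire=180

Derivation:
Op 1: register job_C */11 -> active={job_C:*/11}
Op 2: register job_A */13 -> active={job_A:*/13, job_C:*/11}
Op 3: unregister job_A -> active={job_C:*/11}
Op 4: unregister job_C -> active={}
Op 5: register job_C */19 -> active={job_C:*/19}
Op 6: register job_C */13 -> active={job_C:*/13}
Op 7: register job_E */6 -> active={job_C:*/13, job_E:*/6}
Op 8: register job_A */4 -> active={job_A:*/4, job_C:*/13, job_E:*/6}
Op 9: register job_D */18 -> active={job_A:*/4, job_C:*/13, job_D:*/18, job_E:*/6}
Op 10: register job_E */3 -> active={job_A:*/4, job_C:*/13, job_D:*/18, job_E:*/3}
Op 11: register job_D */6 -> active={job_A:*/4, job_C:*/13, job_D:*/6, job_E:*/3}
Op 12: register job_A */13 -> active={job_A:*/13, job_C:*/13, job_D:*/6, job_E:*/3}
Final interval of job_D = 6
Next fire of job_D after T=176: (176//6+1)*6 = 180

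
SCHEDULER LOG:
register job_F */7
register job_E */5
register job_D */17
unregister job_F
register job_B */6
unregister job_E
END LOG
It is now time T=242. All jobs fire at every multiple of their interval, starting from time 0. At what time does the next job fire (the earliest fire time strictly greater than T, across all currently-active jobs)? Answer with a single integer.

Op 1: register job_F */7 -> active={job_F:*/7}
Op 2: register job_E */5 -> active={job_E:*/5, job_F:*/7}
Op 3: register job_D */17 -> active={job_D:*/17, job_E:*/5, job_F:*/7}
Op 4: unregister job_F -> active={job_D:*/17, job_E:*/5}
Op 5: register job_B */6 -> active={job_B:*/6, job_D:*/17, job_E:*/5}
Op 6: unregister job_E -> active={job_B:*/6, job_D:*/17}
  job_B: interval 6, next fire after T=242 is 246
  job_D: interval 17, next fire after T=242 is 255
Earliest fire time = 246 (job job_B)

Answer: 246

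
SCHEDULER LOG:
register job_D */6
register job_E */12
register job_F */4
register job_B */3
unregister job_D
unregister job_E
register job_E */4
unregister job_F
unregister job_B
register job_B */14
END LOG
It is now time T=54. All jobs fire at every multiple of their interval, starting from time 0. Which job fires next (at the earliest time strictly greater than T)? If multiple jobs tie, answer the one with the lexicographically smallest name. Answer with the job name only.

Answer: job_B

Derivation:
Op 1: register job_D */6 -> active={job_D:*/6}
Op 2: register job_E */12 -> active={job_D:*/6, job_E:*/12}
Op 3: register job_F */4 -> active={job_D:*/6, job_E:*/12, job_F:*/4}
Op 4: register job_B */3 -> active={job_B:*/3, job_D:*/6, job_E:*/12, job_F:*/4}
Op 5: unregister job_D -> active={job_B:*/3, job_E:*/12, job_F:*/4}
Op 6: unregister job_E -> active={job_B:*/3, job_F:*/4}
Op 7: register job_E */4 -> active={job_B:*/3, job_E:*/4, job_F:*/4}
Op 8: unregister job_F -> active={job_B:*/3, job_E:*/4}
Op 9: unregister job_B -> active={job_E:*/4}
Op 10: register job_B */14 -> active={job_B:*/14, job_E:*/4}
  job_B: interval 14, next fire after T=54 is 56
  job_E: interval 4, next fire after T=54 is 56
Earliest = 56, winner (lex tiebreak) = job_B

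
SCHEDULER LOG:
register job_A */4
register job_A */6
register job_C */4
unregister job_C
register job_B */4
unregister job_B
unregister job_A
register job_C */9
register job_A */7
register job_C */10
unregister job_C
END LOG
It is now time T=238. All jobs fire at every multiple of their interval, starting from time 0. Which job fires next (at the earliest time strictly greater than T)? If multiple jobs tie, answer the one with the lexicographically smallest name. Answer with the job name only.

Answer: job_A

Derivation:
Op 1: register job_A */4 -> active={job_A:*/4}
Op 2: register job_A */6 -> active={job_A:*/6}
Op 3: register job_C */4 -> active={job_A:*/6, job_C:*/4}
Op 4: unregister job_C -> active={job_A:*/6}
Op 5: register job_B */4 -> active={job_A:*/6, job_B:*/4}
Op 6: unregister job_B -> active={job_A:*/6}
Op 7: unregister job_A -> active={}
Op 8: register job_C */9 -> active={job_C:*/9}
Op 9: register job_A */7 -> active={job_A:*/7, job_C:*/9}
Op 10: register job_C */10 -> active={job_A:*/7, job_C:*/10}
Op 11: unregister job_C -> active={job_A:*/7}
  job_A: interval 7, next fire after T=238 is 245
Earliest = 245, winner (lex tiebreak) = job_A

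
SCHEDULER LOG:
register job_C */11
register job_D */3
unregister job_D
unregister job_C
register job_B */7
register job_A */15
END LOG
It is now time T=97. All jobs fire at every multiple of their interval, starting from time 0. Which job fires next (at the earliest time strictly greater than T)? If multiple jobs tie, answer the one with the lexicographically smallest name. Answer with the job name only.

Op 1: register job_C */11 -> active={job_C:*/11}
Op 2: register job_D */3 -> active={job_C:*/11, job_D:*/3}
Op 3: unregister job_D -> active={job_C:*/11}
Op 4: unregister job_C -> active={}
Op 5: register job_B */7 -> active={job_B:*/7}
Op 6: register job_A */15 -> active={job_A:*/15, job_B:*/7}
  job_A: interval 15, next fire after T=97 is 105
  job_B: interval 7, next fire after T=97 is 98
Earliest = 98, winner (lex tiebreak) = job_B

Answer: job_B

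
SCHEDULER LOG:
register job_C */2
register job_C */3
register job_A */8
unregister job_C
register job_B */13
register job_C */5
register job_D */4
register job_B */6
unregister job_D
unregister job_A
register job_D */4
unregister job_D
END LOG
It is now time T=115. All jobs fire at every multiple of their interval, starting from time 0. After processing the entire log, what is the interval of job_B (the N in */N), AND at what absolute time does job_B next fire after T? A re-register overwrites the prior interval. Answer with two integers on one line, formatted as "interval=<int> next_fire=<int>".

Answer: interval=6 next_fire=120

Derivation:
Op 1: register job_C */2 -> active={job_C:*/2}
Op 2: register job_C */3 -> active={job_C:*/3}
Op 3: register job_A */8 -> active={job_A:*/8, job_C:*/3}
Op 4: unregister job_C -> active={job_A:*/8}
Op 5: register job_B */13 -> active={job_A:*/8, job_B:*/13}
Op 6: register job_C */5 -> active={job_A:*/8, job_B:*/13, job_C:*/5}
Op 7: register job_D */4 -> active={job_A:*/8, job_B:*/13, job_C:*/5, job_D:*/4}
Op 8: register job_B */6 -> active={job_A:*/8, job_B:*/6, job_C:*/5, job_D:*/4}
Op 9: unregister job_D -> active={job_A:*/8, job_B:*/6, job_C:*/5}
Op 10: unregister job_A -> active={job_B:*/6, job_C:*/5}
Op 11: register job_D */4 -> active={job_B:*/6, job_C:*/5, job_D:*/4}
Op 12: unregister job_D -> active={job_B:*/6, job_C:*/5}
Final interval of job_B = 6
Next fire of job_B after T=115: (115//6+1)*6 = 120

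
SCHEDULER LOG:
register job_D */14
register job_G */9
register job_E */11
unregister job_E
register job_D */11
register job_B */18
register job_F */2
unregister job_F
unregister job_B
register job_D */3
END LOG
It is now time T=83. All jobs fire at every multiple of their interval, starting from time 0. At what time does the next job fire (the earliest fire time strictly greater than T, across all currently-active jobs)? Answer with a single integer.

Op 1: register job_D */14 -> active={job_D:*/14}
Op 2: register job_G */9 -> active={job_D:*/14, job_G:*/9}
Op 3: register job_E */11 -> active={job_D:*/14, job_E:*/11, job_G:*/9}
Op 4: unregister job_E -> active={job_D:*/14, job_G:*/9}
Op 5: register job_D */11 -> active={job_D:*/11, job_G:*/9}
Op 6: register job_B */18 -> active={job_B:*/18, job_D:*/11, job_G:*/9}
Op 7: register job_F */2 -> active={job_B:*/18, job_D:*/11, job_F:*/2, job_G:*/9}
Op 8: unregister job_F -> active={job_B:*/18, job_D:*/11, job_G:*/9}
Op 9: unregister job_B -> active={job_D:*/11, job_G:*/9}
Op 10: register job_D */3 -> active={job_D:*/3, job_G:*/9}
  job_D: interval 3, next fire after T=83 is 84
  job_G: interval 9, next fire after T=83 is 90
Earliest fire time = 84 (job job_D)

Answer: 84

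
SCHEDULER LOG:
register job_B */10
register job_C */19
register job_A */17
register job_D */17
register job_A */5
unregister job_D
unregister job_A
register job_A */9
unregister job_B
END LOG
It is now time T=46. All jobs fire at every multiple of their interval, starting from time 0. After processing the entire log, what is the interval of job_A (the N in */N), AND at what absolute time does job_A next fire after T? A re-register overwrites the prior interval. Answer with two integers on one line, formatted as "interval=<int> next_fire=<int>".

Op 1: register job_B */10 -> active={job_B:*/10}
Op 2: register job_C */19 -> active={job_B:*/10, job_C:*/19}
Op 3: register job_A */17 -> active={job_A:*/17, job_B:*/10, job_C:*/19}
Op 4: register job_D */17 -> active={job_A:*/17, job_B:*/10, job_C:*/19, job_D:*/17}
Op 5: register job_A */5 -> active={job_A:*/5, job_B:*/10, job_C:*/19, job_D:*/17}
Op 6: unregister job_D -> active={job_A:*/5, job_B:*/10, job_C:*/19}
Op 7: unregister job_A -> active={job_B:*/10, job_C:*/19}
Op 8: register job_A */9 -> active={job_A:*/9, job_B:*/10, job_C:*/19}
Op 9: unregister job_B -> active={job_A:*/9, job_C:*/19}
Final interval of job_A = 9
Next fire of job_A after T=46: (46//9+1)*9 = 54

Answer: interval=9 next_fire=54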